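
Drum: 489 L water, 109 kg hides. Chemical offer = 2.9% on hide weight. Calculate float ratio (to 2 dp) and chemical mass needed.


Float ratio = 4.49
Chemical needed = 3.161 kg

Float ratio = 489 / 109 = 4.49
Chemical = 109 x 2.9 / 100 = 3.161 kg


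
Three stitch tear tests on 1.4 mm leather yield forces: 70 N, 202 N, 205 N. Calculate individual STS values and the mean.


STS1 = 50.0 N/mm
STS2 = 144.3 N/mm
STS3 = 146.4 N/mm
Mean = 113.6 N/mm

STS1 = 70 / 1.4 = 50.0 N/mm
STS2 = 202 / 1.4 = 144.3 N/mm
STS3 = 205 / 1.4 = 146.4 N/mm
Mean = (50.0 + 144.3 + 146.4) / 3 = 113.6 N/mm


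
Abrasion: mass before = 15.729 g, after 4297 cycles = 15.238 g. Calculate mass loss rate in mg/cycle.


0.114 mg/cycle

Mass loss = 15.729 - 15.238 = 0.491 g
Rate = 0.491 / 4297 x 1000 = 0.114 mg/cycle


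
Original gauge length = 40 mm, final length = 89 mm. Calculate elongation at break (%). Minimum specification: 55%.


Elongation = 122.5%
Meets spec: Yes


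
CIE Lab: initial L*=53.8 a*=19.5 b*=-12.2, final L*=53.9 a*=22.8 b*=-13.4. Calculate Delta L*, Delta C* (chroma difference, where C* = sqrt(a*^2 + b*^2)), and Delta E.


Delta L* = 53.9 - 53.8 = 0.1
C1* = sqrt((19.5)^2 + (-12.2)^2) = 23.002
C2* = sqrt((22.8)^2 + (-13.4)^2) = 26.446
Delta C* = 26.446 - 23.002 = 3.44
Delta E = sqrt((0.1)^2 + (3.3)^2 + (-1.2)^2) = 3.51


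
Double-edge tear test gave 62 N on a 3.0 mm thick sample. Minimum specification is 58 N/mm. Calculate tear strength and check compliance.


Tear strength = 20.7 N/mm
Compliant: No

Tear strength = 62 / 3.0 = 20.7 N/mm
Required minimum = 58 N/mm
Compliant: No


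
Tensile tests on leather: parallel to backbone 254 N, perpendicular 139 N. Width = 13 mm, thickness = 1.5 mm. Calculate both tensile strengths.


Parallel = 13.03 N/mm^2
Perpendicular = 7.13 N/mm^2


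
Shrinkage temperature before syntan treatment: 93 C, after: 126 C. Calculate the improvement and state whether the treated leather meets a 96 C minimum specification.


Improvement = 126 - 93 = 33 C
Spec check: 126 C >= 96 C? Yes


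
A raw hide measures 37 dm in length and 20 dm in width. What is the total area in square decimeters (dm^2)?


Area = length x width
Area = 37 x 20 = 740 dm^2


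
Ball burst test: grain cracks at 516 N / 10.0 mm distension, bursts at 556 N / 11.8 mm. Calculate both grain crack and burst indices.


Crack index = 51.6 N/mm
Burst index = 47.1 N/mm

Crack index = 516 / 10.0 = 51.6 N/mm
Burst index = 556 / 11.8 = 47.1 N/mm


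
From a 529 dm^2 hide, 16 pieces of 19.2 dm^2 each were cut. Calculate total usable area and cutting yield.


Total usable = 16 x 19.2 = 307.2 dm^2
Yield = 307.2 / 529 x 100 = 58.1%


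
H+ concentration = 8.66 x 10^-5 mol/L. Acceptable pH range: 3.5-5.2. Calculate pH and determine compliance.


pH = -log10(8.66 x 10^-5) = 4.06
Range: 3.5 to 5.2
Compliant: Yes


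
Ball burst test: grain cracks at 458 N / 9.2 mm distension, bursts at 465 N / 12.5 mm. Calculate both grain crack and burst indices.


Crack index = 458 / 9.2 = 49.8 N/mm
Burst index = 465 / 12.5 = 37.2 N/mm


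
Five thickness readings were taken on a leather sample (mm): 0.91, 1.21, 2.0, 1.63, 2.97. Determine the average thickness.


1.74 mm


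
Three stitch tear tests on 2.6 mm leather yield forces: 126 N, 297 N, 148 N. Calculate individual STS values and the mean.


STS1 = 48.5 N/mm
STS2 = 114.2 N/mm
STS3 = 56.9 N/mm
Mean = 73.2 N/mm

STS1 = 126 / 2.6 = 48.5 N/mm
STS2 = 297 / 2.6 = 114.2 N/mm
STS3 = 148 / 2.6 = 56.9 N/mm
Mean = (48.5 + 114.2 + 56.9) / 3 = 73.2 N/mm


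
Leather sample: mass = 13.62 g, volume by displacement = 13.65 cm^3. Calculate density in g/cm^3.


0.998 g/cm^3

Density = mass / volume
Density = 13.62 / 13.65 = 0.998 g/cm^3


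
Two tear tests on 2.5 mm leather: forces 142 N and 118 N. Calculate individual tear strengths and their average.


Tear 1 = 56.8 N/mm
Tear 2 = 47.2 N/mm
Average = 52.0 N/mm

Tear 1 = 142 / 2.5 = 56.8 N/mm
Tear 2 = 118 / 2.5 = 47.2 N/mm
Average = (56.8 + 47.2) / 2 = 52.0 N/mm


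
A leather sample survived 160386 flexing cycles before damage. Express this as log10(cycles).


5.21


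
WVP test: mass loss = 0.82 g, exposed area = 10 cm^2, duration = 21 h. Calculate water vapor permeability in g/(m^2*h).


WVP = mass_loss / (area x time) x 10000
WVP = 0.82 / (10 x 21) x 10000
WVP = 0.82 / 210 x 10000 = 39.05 g/(m^2*h)


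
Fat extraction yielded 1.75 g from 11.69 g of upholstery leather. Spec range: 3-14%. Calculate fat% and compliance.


Fat content = 15.0%
Compliant: No

Fat% = 1.75 / 11.69 x 100 = 15.0%
Spec range: 3-14%
Compliant: No


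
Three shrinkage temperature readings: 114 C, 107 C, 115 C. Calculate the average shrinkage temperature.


112.0 C

Average = (114 + 107 + 115) / 3
Average = 336 / 3 = 112.0 C


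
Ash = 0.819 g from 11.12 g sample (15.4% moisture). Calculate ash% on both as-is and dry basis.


As-is ash = 7.37%
Dry-basis ash = 8.71%


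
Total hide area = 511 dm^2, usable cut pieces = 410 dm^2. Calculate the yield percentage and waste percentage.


Yield = 80.2%
Waste = 19.8%

Yield = 410 / 511 x 100 = 80.2%
Waste = 511 - 410 = 101 dm^2
Waste% = 100 - 80.2 = 19.8%


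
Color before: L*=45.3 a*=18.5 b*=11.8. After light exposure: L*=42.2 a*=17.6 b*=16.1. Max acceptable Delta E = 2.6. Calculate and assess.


Delta E = 5.38
Passes: No

dL = -3.1, da = -0.9, db = 4.3
dE = sqrt((-3.1)^2 + (-0.9)^2 + (4.3)^2) = 5.38
Max = 2.6
Passes: No


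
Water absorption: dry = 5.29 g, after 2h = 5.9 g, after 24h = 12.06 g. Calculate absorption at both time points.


WA (2h) = (5.9 - 5.29) / 5.29 x 100 = 11.5%
WA (24h) = (12.06 - 5.29) / 5.29 x 100 = 128.0%


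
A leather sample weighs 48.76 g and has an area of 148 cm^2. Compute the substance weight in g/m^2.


3294.6 g/m^2

Substance weight = mass / area x 10000
SW = 48.76 / 148 x 10000
SW = 3294.6 g/m^2


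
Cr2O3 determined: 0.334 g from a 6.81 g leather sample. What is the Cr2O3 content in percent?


Cr2O3% = 0.334 / 6.81 x 100
Cr2O3% = 4.90%


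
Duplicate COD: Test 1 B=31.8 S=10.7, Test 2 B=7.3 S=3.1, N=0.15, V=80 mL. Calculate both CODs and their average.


COD1 = 316.5 mg/L
COD2 = 63.0 mg/L
Average = 189.8 mg/L

COD1 = (31.8 - 10.7) x 0.15 x 8000 / 80 = 316.5 mg/L
COD2 = (7.3 - 3.1) x 0.15 x 8000 / 80 = 63.0 mg/L
Average = (316.5 + 63.0) / 2 = 189.8 mg/L


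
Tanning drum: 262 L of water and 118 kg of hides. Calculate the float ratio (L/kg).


Float ratio = water / hide weight
Ratio = 262 / 118 = 2.2


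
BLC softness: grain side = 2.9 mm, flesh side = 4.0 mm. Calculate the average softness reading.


3.45 mm

Average = (2.9 + 4.0) / 2
Average = 3.45 mm


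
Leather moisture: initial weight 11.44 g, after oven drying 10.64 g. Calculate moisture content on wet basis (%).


7.0%


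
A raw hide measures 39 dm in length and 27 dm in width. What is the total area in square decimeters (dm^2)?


Area = length x width
Area = 39 x 27 = 1053 dm^2


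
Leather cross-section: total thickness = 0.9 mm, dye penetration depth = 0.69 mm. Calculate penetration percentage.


Penetration% = 0.69 / 0.9 x 100
Penetration = 76.7%


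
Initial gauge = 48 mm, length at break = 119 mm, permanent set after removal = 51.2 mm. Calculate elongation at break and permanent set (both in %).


Elongation at break = (119 - 48) / 48 x 100 = 147.9%
Permanent set = (51.2 - 48) / 48 x 100 = 6.7%


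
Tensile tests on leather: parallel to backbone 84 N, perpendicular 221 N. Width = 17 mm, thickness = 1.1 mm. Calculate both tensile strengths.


Area = 17 x 1.1 = 18.7 mm^2
TS (parallel) = 84 / 18.7 = 4.49 N/mm^2
TS (perpendicular) = 221 / 18.7 = 11.82 N/mm^2


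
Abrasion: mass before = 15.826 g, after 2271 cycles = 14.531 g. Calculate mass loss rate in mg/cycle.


0.570 mg/cycle

Mass loss = 15.826 - 14.531 = 1.295 g
Rate = 1.295 / 2271 x 1000 = 0.570 mg/cycle


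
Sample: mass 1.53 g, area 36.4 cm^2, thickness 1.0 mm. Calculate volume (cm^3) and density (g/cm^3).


Volume = 3.640 cm^3
Density = 0.420 g/cm^3

Thickness in cm = 1.0 / 10 = 0.10 cm
Volume = 36.4 x 0.10 = 3.640 cm^3
Density = 1.53 / 3.640 = 0.420 g/cm^3


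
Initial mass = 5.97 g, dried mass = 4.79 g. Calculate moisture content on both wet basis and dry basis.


Moisture lost = 5.97 - 4.79 = 1.18 g
Wet basis MC = 1.18 / 5.97 x 100 = 19.8%
Dry basis MC = 1.18 / 4.79 x 100 = 24.6%


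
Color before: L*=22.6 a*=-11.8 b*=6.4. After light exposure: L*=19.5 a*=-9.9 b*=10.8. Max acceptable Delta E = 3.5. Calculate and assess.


dL = -3.1, da = 1.9, db = 4.4
dE = sqrt((-3.1)^2 + (1.9)^2 + (4.4)^2) = 5.71
Max = 3.5
Passes: No


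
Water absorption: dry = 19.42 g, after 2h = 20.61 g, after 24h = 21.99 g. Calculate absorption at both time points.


2h absorption = 6.1%
24h absorption = 13.2%

WA (2h) = (20.61 - 19.42) / 19.42 x 100 = 6.1%
WA (24h) = (21.99 - 19.42) / 19.42 x 100 = 13.2%


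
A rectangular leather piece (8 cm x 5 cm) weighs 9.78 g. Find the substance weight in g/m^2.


2445.0 g/m^2


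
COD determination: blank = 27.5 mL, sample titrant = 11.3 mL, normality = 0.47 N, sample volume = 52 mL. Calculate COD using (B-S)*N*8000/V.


COD = (27.5 - 11.3) x 0.47 x 8000 / 52
COD = 16.2 x 0.47 x 8000 / 52
COD = 1171.4 mg/L


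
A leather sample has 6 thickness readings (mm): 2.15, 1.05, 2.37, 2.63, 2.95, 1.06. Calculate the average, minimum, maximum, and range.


Sum = 12.21
Average = 12.21 / 6 = 2.04 mm
Minimum = 1.05 mm
Maximum = 2.95 mm
Range = 2.95 - 1.05 = 1.90 mm


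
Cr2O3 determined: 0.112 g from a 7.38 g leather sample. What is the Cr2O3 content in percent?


1.52%

Cr2O3% = 0.112 / 7.38 x 100
Cr2O3% = 1.52%


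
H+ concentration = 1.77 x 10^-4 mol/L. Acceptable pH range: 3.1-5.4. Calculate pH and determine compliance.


pH = 3.75
Compliant: Yes


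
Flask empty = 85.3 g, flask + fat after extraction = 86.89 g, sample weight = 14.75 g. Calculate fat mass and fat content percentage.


Fat mass = 86.89 - 85.3 = 1.59 g
Fat% = 1.59 / 14.75 x 100 = 10.8%


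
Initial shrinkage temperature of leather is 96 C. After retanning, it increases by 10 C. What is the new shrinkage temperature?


106 C


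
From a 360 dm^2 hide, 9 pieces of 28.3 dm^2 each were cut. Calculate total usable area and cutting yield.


Usable area = 254.7 dm^2
Yield = 70.8%

Total usable = 9 x 28.3 = 254.7 dm^2
Yield = 254.7 / 360 x 100 = 70.8%


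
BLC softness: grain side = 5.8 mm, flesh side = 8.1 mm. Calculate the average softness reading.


6.95 mm

Average = (5.8 + 8.1) / 2
Average = 6.95 mm


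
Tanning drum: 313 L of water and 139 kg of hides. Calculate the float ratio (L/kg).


2.3


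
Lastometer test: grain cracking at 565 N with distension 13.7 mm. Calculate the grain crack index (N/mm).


Grain crack index = force / distension
Index = 565 / 13.7 = 41.2 N/mm


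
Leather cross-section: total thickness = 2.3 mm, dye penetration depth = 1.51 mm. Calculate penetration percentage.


Penetration% = 1.51 / 2.3 x 100
Penetration = 65.7%


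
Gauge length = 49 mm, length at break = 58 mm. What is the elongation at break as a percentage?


18.4%

Extension = 58 - 49 = 9 mm
Elongation = 9 / 49 x 100 = 18.4%


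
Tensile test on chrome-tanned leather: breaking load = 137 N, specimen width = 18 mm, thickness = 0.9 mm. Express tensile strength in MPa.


Cross-section = 18 x 0.9 = 16.2 mm^2
TS = 137 / 16.2 = 8.46 MPa
(1 N/mm^2 = 1 MPa)


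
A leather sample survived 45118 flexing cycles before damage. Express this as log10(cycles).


log10(45118) = 4.65


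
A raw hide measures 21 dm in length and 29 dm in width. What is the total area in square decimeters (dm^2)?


609 dm^2


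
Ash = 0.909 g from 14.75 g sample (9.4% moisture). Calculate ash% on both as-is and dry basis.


As-is ash% = 0.909 / 14.75 x 100 = 6.16%
Dry mass = 14.75 x (100 - 9.4) / 100 = 13.3635 g
Dry-basis ash% = 0.909 / 13.3635 x 100 = 6.80%


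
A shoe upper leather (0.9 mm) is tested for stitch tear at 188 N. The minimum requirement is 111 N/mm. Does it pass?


STS = 188 / 0.9 = 208.9 N/mm
Minimum required: 111 N/mm
Passes: Yes


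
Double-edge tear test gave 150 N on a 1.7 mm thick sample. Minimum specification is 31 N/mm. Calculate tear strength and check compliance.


Tear strength = 88.2 N/mm
Compliant: Yes

Tear strength = 150 / 1.7 = 88.2 N/mm
Required minimum = 31 N/mm
Compliant: Yes


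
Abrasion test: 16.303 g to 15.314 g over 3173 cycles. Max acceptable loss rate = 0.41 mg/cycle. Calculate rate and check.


Rate = 0.312 mg/cycle
Passes: Yes


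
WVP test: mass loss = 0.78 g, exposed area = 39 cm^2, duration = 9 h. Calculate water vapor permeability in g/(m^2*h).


22.22 g/(m^2*h)

WVP = mass_loss / (area x time) x 10000
WVP = 0.78 / (39 x 9) x 10000
WVP = 0.78 / 351 x 10000 = 22.22 g/(m^2*h)


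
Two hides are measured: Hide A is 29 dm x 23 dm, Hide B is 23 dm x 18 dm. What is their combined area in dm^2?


Hide A area = 29 x 23 = 667 dm^2
Hide B area = 23 x 18 = 414 dm^2
Total = 667 + 414 = 1081 dm^2


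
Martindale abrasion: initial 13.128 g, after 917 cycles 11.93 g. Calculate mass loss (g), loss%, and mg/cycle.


Loss = 13.128 - 11.93 = 1.198 g
Loss% = 1.198 / 13.128 x 100 = 9.13%
Rate = 1.198 / 917 x 1000 = 1.306 mg/cycle


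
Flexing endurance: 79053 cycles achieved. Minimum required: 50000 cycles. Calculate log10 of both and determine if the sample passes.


Achieved: log10 = 4.90
Required: log10 = 4.70
Passes: Yes

log10(79053) = 4.90
log10(50000) = 4.70
Passes: Yes


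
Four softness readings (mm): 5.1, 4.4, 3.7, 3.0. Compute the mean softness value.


4.05 mm


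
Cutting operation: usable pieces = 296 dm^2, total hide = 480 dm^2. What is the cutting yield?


61.7%


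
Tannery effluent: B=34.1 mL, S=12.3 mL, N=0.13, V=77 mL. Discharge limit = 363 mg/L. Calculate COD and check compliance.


COD = 294.4 mg/L
Compliant: Yes

COD = (34.1 - 12.3) x 0.13 x 8000 / 77 = 294.4 mg/L
Limit: 363 mg/L
Compliant: Yes


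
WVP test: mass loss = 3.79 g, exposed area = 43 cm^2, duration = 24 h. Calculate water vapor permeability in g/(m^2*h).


WVP = mass_loss / (area x time) x 10000
WVP = 3.79 / (43 x 24) x 10000
WVP = 3.79 / 1032 x 10000 = 36.72 g/(m^2*h)


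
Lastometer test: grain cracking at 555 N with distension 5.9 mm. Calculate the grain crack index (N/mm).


Grain crack index = force / distension
Index = 555 / 5.9 = 94.1 N/mm


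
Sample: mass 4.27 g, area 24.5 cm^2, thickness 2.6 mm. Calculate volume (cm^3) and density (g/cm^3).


Volume = 6.370 cm^3
Density = 0.670 g/cm^3

Thickness in cm = 2.6 / 10 = 0.26 cm
Volume = 24.5 x 0.26 = 6.370 cm^3
Density = 4.27 / 6.370 = 0.670 g/cm^3


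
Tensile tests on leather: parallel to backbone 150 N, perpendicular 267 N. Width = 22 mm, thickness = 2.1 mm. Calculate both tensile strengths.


Area = 22 x 2.1 = 46.2 mm^2
TS (parallel) = 150 / 46.2 = 3.25 N/mm^2
TS (perpendicular) = 267 / 46.2 = 5.78 N/mm^2


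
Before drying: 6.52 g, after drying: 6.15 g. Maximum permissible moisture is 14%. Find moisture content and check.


Moisture content = 5.7%
Acceptable: Yes

MC = (6.52 - 6.15) / 6.52 x 100 = 5.7%
Maximum: 14%
Acceptable: Yes


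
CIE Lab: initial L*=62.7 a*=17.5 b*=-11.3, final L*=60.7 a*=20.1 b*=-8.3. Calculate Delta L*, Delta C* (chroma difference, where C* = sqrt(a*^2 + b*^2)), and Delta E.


Delta L* = -2.0
Delta C* = 0.92
Delta E = 4.45

Delta L* = 60.7 - 62.7 = -2.0
C1* = sqrt((17.5)^2 + (-11.3)^2) = 20.831
C2* = sqrt((20.1)^2 + (-8.3)^2) = 21.746
Delta C* = 21.746 - 20.831 = 0.92
Delta E = sqrt((-2.0)^2 + (2.6)^2 + (3.0)^2) = 4.45


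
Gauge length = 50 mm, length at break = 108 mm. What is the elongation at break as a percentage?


Extension = 108 - 50 = 58 mm
Elongation = 58 / 50 x 100 = 116.0%


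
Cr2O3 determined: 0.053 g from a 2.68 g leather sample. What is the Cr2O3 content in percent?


Cr2O3% = 0.053 / 2.68 x 100
Cr2O3% = 1.98%


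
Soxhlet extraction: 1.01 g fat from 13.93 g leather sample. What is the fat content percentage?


Fat content = 1.01 / 13.93 x 100
Fat = 7.3%


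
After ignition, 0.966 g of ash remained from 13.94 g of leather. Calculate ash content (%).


6.93%

Ash% = 0.966 / 13.94 x 100
Ash% = 6.93%


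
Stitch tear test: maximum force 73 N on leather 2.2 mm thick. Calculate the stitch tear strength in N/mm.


33.2 N/mm

Stitch tear strength = force / thickness
STS = 73 / 2.2 = 33.2 N/mm


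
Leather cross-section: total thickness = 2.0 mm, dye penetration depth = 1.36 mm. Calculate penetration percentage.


Penetration% = 1.36 / 2.0 x 100
Penetration = 68.0%


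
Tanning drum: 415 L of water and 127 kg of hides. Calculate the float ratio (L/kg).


3.3

Float ratio = water / hide weight
Ratio = 415 / 127 = 3.3


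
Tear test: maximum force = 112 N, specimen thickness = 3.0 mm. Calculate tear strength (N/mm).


Tear strength = force / thickness
Tear = 112 / 3.0 = 37.3 N/mm


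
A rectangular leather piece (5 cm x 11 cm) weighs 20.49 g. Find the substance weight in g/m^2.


Area = 5 x 11 = 55 cm^2
SW = 20.49 / 55 x 10000 = 3725.5 g/m^2


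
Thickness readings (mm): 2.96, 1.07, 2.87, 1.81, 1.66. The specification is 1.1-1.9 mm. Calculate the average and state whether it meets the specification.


Sum = 10.37
Average = 10.37 / 5 = 2.07 mm
Specification range: 1.1 to 1.9 mm
Within spec: No


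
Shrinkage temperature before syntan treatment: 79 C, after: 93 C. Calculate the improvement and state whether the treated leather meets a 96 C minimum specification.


Improvement = 14 C
Meets 96 C spec: No


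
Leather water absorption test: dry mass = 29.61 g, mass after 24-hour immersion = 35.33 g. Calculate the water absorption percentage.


19.3%

Water absorbed = 35.33 - 29.61 = 5.72 g
WA% = 5.72 / 29.61 x 100 = 19.3%


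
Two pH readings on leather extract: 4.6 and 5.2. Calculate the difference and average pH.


Difference = |4.6 - 5.2| = 0.6
Average = (4.6 + 5.2) / 2 = 4.90


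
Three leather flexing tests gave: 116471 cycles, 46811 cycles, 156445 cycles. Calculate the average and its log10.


Average = 106576 cycles
log10 = 5.03

Average = (116471 + 46811 + 156445) / 3 = 106576 cycles
log10(106576) = 5.03


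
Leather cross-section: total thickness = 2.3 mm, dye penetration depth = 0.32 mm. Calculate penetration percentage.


Penetration% = 0.32 / 2.3 x 100
Penetration = 13.9%


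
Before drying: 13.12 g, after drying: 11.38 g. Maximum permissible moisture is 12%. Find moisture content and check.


MC = (13.12 - 11.38) / 13.12 x 100 = 13.3%
Maximum: 12%
Acceptable: No


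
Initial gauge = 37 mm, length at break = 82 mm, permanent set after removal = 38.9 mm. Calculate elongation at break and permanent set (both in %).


Elongation at break = 121.6%
Permanent set = 5.1%

Elongation at break = (82 - 37) / 37 x 100 = 121.6%
Permanent set = (38.9 - 37) / 37 x 100 = 5.1%


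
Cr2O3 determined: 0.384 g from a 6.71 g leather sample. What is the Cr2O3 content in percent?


Cr2O3% = 0.384 / 6.71 x 100
Cr2O3% = 5.72%


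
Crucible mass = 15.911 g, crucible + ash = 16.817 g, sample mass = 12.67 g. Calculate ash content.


Ash mass = 0.906 g
Ash content = 7.15%

Ash mass = 16.817 - 15.911 = 0.906 g
Ash% = 0.906 / 12.67 x 100 = 7.15%


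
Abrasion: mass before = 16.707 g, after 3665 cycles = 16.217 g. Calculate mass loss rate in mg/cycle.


0.134 mg/cycle


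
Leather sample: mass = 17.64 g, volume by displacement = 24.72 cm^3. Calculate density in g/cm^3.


Density = mass / volume
Density = 17.64 / 24.72 = 0.714 g/cm^3


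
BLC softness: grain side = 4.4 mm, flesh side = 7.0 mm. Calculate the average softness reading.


Average = (4.4 + 7.0) / 2
Average = 5.70 mm


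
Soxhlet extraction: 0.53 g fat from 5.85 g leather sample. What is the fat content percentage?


9.1%

Fat content = 0.53 / 5.85 x 100
Fat = 9.1%


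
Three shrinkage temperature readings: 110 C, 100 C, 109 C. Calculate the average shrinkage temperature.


106.3 C

Average = (110 + 100 + 109) / 3
Average = 319 / 3 = 106.3 C


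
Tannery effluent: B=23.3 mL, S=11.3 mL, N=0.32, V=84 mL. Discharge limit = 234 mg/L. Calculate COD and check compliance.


COD = 365.7 mg/L
Compliant: No

COD = (23.3 - 11.3) x 0.32 x 8000 / 84 = 365.7 mg/L
Limit: 234 mg/L
Compliant: No


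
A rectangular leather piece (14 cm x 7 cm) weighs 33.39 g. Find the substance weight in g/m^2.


3407.1 g/m^2


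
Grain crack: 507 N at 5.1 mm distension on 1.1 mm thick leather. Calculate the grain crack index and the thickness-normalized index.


Crack index = 99.4 N/mm
Normalized index = 90.4 N/mm per mm


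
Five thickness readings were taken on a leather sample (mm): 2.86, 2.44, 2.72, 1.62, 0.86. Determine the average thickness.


Sum = 2.86 + 2.44 + 2.72 + 1.62 + 0.86 = 10.50
Average = 10.50 / 5 = 2.10 mm


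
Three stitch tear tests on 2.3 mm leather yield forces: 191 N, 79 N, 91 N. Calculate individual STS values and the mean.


STS1 = 83.0 N/mm
STS2 = 34.3 N/mm
STS3 = 39.6 N/mm
Mean = 52.3 N/mm

STS1 = 191 / 2.3 = 83.0 N/mm
STS2 = 79 / 2.3 = 34.3 N/mm
STS3 = 91 / 2.3 = 39.6 N/mm
Mean = (83.0 + 34.3 + 39.6) / 3 = 52.3 N/mm


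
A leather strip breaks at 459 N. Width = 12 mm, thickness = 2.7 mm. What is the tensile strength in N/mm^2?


14.17 N/mm^2


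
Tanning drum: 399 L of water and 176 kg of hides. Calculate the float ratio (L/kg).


2.3


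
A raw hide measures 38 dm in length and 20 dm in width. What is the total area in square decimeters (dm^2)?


760 dm^2

Area = length x width
Area = 38 x 20 = 760 dm^2


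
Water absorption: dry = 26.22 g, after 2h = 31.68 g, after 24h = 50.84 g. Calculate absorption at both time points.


2h absorption = 20.8%
24h absorption = 93.9%

WA (2h) = (31.68 - 26.22) / 26.22 x 100 = 20.8%
WA (24h) = (50.84 - 26.22) / 26.22 x 100 = 93.9%


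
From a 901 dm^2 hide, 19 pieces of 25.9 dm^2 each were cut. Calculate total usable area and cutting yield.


Usable area = 492.1 dm^2
Yield = 54.6%

Total usable = 19 x 25.9 = 492.1 dm^2
Yield = 492.1 / 901 x 100 = 54.6%


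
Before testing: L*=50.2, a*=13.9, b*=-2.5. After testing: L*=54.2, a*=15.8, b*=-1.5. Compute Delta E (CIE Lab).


dL = 54.2 - 50.2 = 4.0
da = 15.8 - 13.9 = 1.9
db = -1.5 - (-2.5) = 1.0
dE = sqrt((4.0)^2 + (1.9)^2 + (1.0)^2) = 4.54


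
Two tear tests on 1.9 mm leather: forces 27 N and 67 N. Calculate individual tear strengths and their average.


Tear 1 = 14.2 N/mm
Tear 2 = 35.3 N/mm
Average = 24.8 N/mm

Tear 1 = 27 / 1.9 = 14.2 N/mm
Tear 2 = 67 / 1.9 = 35.3 N/mm
Average = (14.2 + 35.3) / 2 = 24.8 N/mm


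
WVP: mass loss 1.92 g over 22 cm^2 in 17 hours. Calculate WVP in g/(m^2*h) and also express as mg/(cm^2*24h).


WVP = 51.34 g/(m^2*h)
Daily rate = 123.21 mg/(cm^2*24h)

WVP = 1.92 / (22 x 17) x 10000 = 51.34 g/(m^2*h)
Mass loss in mg = 1.92 x 1000 = 1920 mg
Per cm^2 per 24h in mg: 1920 x 24 / (22 x 17) = 46080 / 374 = 123.21 mg/(cm^2*24h)


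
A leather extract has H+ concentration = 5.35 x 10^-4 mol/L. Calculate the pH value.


pH = -log10[H+]
pH = -log10(5.35 x 10^-4) = 3.27


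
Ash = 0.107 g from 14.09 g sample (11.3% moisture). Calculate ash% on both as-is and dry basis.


As-is ash% = 0.107 / 14.09 x 100 = 0.76%
Dry mass = 14.09 x (100 - 11.3) / 100 = 12.49783 g
Dry-basis ash% = 0.107 / 12.49783 x 100 = 0.86%


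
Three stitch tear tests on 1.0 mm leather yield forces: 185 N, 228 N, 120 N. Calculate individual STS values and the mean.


STS1 = 185.0 N/mm
STS2 = 228.0 N/mm
STS3 = 120.0 N/mm
Mean = 177.7 N/mm

STS1 = 185 / 1.0 = 185.0 N/mm
STS2 = 228 / 1.0 = 228.0 N/mm
STS3 = 120 / 1.0 = 120.0 N/mm
Mean = (185.0 + 228.0 + 120.0) / 3 = 177.7 N/mm


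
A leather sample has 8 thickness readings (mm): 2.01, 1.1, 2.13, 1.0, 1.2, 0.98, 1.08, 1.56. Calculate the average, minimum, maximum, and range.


Sum = 11.06
Average = 11.06 / 8 = 1.38 mm
Minimum = 0.98 mm
Maximum = 2.13 mm
Range = 2.13 - 0.98 = 1.15 mm


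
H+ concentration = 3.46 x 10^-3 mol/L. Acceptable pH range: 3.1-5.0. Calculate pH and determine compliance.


pH = 2.46
Compliant: No

pH = -log10(3.46 x 10^-3) = 2.46
Range: 3.1 to 5.0
Compliant: No


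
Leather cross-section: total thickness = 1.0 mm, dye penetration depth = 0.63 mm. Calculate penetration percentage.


Penetration% = 0.63 / 1.0 x 100
Penetration = 63.0%


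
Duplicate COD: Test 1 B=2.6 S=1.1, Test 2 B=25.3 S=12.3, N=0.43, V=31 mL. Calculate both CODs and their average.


COD1 = 166.5 mg/L
COD2 = 1442.6 mg/L
Average = 804.6 mg/L

COD1 = (2.6 - 1.1) x 0.43 x 8000 / 31 = 166.5 mg/L
COD2 = (25.3 - 12.3) x 0.43 x 8000 / 31 = 1442.6 mg/L
Average = (166.5 + 1442.6) / 2 = 804.6 mg/L


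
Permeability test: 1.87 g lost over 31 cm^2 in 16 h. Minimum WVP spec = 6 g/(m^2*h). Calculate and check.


WVP = 37.70 g/(m^2*h)
Meets specification: Yes

WVP = 1.87 / (31 x 16) x 10000 = 37.70 g/(m^2*h)
Minimum: 6 g/(m^2*h)
Meets spec: Yes


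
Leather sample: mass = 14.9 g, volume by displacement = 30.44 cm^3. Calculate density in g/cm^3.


0.489 g/cm^3


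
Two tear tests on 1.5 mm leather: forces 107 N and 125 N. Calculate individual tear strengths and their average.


Tear 1 = 107 / 1.5 = 71.3 N/mm
Tear 2 = 125 / 1.5 = 83.3 N/mm
Average = (71.3 + 83.3) / 2 = 77.3 N/mm


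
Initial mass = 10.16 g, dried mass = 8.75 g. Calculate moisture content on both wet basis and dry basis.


Moisture lost = 10.16 - 8.75 = 1.41 g
Wet basis MC = 1.41 / 10.16 x 100 = 13.9%
Dry basis MC = 1.41 / 8.75 x 100 = 16.1%


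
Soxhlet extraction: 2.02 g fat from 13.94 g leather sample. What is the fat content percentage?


14.5%

Fat content = 2.02 / 13.94 x 100
Fat = 14.5%


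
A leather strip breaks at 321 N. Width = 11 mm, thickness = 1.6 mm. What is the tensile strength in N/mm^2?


18.24 N/mm^2

Cross-sectional area = 11 x 1.6 = 17.6 mm^2
Tensile strength = 321 / 17.6 = 18.24 N/mm^2


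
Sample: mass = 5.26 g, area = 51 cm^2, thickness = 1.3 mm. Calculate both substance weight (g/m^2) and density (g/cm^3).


Substance weight = 1031.4 g/m^2
Density = 0.793 g/cm^3


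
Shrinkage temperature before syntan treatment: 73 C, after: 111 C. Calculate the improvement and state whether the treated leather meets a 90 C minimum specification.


Improvement = 38 C
Meets 90 C spec: Yes


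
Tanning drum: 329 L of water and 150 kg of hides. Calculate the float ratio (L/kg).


2.2

Float ratio = water / hide weight
Ratio = 329 / 150 = 2.2


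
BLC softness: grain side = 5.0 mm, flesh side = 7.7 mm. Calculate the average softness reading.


Average = (5.0 + 7.7) / 2
Average = 6.35 mm


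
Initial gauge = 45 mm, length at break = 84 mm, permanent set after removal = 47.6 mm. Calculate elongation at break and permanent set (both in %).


Elongation at break = (84 - 45) / 45 x 100 = 86.7%
Permanent set = (47.6 - 45) / 45 x 100 = 5.8%


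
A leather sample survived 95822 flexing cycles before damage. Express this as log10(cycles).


log10(95822) = 4.98


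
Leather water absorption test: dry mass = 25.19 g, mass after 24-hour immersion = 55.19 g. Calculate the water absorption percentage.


119.1%

Water absorbed = 55.19 - 25.19 = 30.00 g
WA% = 30.00 / 25.19 x 100 = 119.1%


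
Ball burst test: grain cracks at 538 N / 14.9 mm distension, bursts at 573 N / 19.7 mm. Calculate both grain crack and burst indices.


Crack index = 36.1 N/mm
Burst index = 29.1 N/mm


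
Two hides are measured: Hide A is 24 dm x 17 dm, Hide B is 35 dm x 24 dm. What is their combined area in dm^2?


1248 dm^2


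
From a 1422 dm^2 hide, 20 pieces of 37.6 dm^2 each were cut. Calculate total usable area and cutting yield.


Total usable = 20 x 37.6 = 752.0 dm^2
Yield = 752.0 / 1422 x 100 = 52.9%


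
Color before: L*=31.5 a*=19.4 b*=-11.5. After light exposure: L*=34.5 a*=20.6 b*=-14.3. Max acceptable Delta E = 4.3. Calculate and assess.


dL = 3.0, da = 1.2, db = -2.8
dE = sqrt((3.0)^2 + (1.2)^2 + (-2.8)^2) = 4.28
Max = 4.3
Passes: Yes


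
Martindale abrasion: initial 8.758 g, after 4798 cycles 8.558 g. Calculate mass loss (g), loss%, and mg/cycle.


Mass loss = 0.200 g
Loss = 2.28%
Rate = 0.042 mg/cycle

Loss = 8.758 - 8.558 = 0.200 g
Loss% = 0.200 / 8.758 x 100 = 2.28%
Rate = 0.200 / 4798 x 1000 = 0.042 mg/cycle


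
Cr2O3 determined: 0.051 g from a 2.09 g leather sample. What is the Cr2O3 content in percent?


Cr2O3% = 0.051 / 2.09 x 100
Cr2O3% = 2.44%


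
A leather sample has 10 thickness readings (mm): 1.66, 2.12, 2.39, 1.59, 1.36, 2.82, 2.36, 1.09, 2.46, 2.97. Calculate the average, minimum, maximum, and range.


Sum = 20.82
Average = 20.82 / 10 = 2.08 mm
Minimum = 1.09 mm
Maximum = 2.97 mm
Range = 2.97 - 1.09 = 1.88 mm


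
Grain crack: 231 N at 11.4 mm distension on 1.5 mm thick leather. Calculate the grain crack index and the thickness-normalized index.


Crack index = 231 / 11.4 = 20.3 N/mm
Normalized = 20.3 / 1.5 = 13.5 N/mm per mm


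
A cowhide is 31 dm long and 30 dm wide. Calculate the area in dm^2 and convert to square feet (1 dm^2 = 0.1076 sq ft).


930 dm^2
100.07 sq ft


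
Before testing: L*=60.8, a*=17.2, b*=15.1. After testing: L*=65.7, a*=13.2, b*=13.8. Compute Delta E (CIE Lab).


Delta E = 6.46

dL = 65.7 - 60.8 = 4.9
da = 13.2 - 17.2 = -4.0
db = 13.8 - 15.1 = -1.3
dE = sqrt((4.9)^2 + (-4.0)^2 + (-1.3)^2) = 6.46


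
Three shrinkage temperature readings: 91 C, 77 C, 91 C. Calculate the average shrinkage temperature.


Average = (91 + 77 + 91) / 3
Average = 259 / 3 = 86.3 C


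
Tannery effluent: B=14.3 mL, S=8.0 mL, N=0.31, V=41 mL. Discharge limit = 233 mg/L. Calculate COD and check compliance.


COD = (14.3 - 8.0) x 0.31 x 8000 / 41 = 381.1 mg/L
Limit: 233 mg/L
Compliant: No


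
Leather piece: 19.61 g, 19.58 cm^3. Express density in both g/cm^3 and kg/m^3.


1.002 g/cm^3
1002 kg/m^3


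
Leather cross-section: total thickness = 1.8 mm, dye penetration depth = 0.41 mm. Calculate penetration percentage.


Penetration% = 0.41 / 1.8 x 100
Penetration = 22.8%


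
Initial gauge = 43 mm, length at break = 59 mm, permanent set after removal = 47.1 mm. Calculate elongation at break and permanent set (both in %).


Elongation at break = 37.2%
Permanent set = 9.5%

Elongation at break = (59 - 43) / 43 x 100 = 37.2%
Permanent set = (47.1 - 43) / 43 x 100 = 9.5%


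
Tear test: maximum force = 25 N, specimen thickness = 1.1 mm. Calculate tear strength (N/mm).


22.7 N/mm

Tear strength = force / thickness
Tear = 25 / 1.1 = 22.7 N/mm


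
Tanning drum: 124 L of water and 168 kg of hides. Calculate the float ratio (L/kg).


Float ratio = water / hide weight
Ratio = 124 / 168 = 0.7


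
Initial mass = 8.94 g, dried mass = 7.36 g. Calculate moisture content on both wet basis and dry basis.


Moisture lost = 8.94 - 7.36 = 1.58 g
Wet basis MC = 1.58 / 8.94 x 100 = 17.7%
Dry basis MC = 1.58 / 7.36 x 100 = 21.5%


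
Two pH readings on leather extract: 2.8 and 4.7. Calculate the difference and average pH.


Difference = |2.8 - 4.7| = 1.9
Average = (2.8 + 4.7) / 2 = 3.75


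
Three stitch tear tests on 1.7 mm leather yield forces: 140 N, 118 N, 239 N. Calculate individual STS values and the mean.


STS1 = 140 / 1.7 = 82.4 N/mm
STS2 = 118 / 1.7 = 69.4 N/mm
STS3 = 239 / 1.7 = 140.6 N/mm
Mean = (82.4 + 69.4 + 140.6) / 3 = 97.5 N/mm


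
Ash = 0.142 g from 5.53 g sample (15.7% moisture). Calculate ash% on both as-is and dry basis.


As-is ash% = 0.142 / 5.53 x 100 = 2.57%
Dry mass = 5.53 x (100 - 15.7) / 100 = 4.66179 g
Dry-basis ash% = 0.142 / 4.66179 x 100 = 3.05%


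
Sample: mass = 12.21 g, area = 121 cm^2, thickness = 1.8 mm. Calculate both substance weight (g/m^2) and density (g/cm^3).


Substance weight = 1009.1 g/m^2
Density = 0.561 g/cm^3


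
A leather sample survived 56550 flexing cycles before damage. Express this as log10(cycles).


4.75


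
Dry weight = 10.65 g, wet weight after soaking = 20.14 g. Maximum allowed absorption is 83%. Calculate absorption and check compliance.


Absorption = 89.1%
Compliant: No

WA = (20.14 - 10.65) / 10.65 x 100 = 89.1%
Maximum allowed: 83%
Compliant: No


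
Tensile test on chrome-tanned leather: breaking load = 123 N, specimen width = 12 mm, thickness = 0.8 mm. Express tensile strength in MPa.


12.81 MPa


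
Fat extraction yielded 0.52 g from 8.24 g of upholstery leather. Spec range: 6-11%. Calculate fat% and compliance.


Fat content = 6.3%
Compliant: Yes


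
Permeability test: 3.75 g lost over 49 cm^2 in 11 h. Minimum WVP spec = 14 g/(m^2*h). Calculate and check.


WVP = 69.57 g/(m^2*h)
Meets specification: Yes

WVP = 3.75 / (49 x 11) x 10000 = 69.57 g/(m^2*h)
Minimum: 14 g/(m^2*h)
Meets spec: Yes


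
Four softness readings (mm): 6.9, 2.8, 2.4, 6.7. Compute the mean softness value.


Sum = 6.9 + 2.8 + 2.4 + 6.7
Mean = 18.8 / 4 = 4.70 mm


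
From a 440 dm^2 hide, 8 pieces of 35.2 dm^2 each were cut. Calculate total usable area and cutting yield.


Total usable = 8 x 35.2 = 281.6 dm^2
Yield = 281.6 / 440 x 100 = 64.0%


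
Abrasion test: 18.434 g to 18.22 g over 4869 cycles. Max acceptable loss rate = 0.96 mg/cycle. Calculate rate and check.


Rate = 0.044 mg/cycle
Passes: Yes

Loss = 18.434 - 18.22 = 0.214 g
Rate = 0.214 g / 4869 cycles x 1000 = 0.044 mg/cycle
Max = 0.96 mg/cycle
Passes: Yes


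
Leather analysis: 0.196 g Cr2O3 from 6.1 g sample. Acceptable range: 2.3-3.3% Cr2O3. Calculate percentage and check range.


Cr2O3 = 3.21%
Within range: Yes


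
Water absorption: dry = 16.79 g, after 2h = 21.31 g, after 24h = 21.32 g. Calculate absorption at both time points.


2h absorption = 26.9%
24h absorption = 27.0%


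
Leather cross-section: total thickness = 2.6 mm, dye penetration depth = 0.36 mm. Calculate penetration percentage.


13.8%

Penetration% = 0.36 / 2.6 x 100
Penetration = 13.8%


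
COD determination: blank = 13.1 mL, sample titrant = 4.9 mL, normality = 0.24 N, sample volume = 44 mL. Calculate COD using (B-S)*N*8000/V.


COD = (13.1 - 4.9) x 0.24 x 8000 / 44
COD = 8.2 x 0.24 x 8000 / 44
COD = 357.8 mg/L


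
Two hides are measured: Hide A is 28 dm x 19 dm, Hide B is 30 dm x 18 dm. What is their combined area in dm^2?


1072 dm^2

Hide A area = 28 x 19 = 532 dm^2
Hide B area = 30 x 18 = 540 dm^2
Total = 532 + 540 = 1072 dm^2


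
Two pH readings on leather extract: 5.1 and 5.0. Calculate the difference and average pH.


Difference = 0.1
Average pH = 5.05

Difference = |5.1 - 5.0| = 0.1
Average = (5.1 + 5.0) / 2 = 5.05


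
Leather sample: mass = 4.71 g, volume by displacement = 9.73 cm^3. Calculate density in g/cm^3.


Density = mass / volume
Density = 4.71 / 9.73 = 0.484 g/cm^3


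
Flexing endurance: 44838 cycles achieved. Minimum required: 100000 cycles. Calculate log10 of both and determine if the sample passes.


log10(44838) = 4.65
log10(100000) = 5.00
Passes: No


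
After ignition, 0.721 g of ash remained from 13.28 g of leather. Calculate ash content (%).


Ash% = 0.721 / 13.28 x 100
Ash% = 5.43%


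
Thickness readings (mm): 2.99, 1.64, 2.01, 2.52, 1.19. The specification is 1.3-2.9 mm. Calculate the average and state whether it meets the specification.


Average = 2.07 mm
Within specification: Yes


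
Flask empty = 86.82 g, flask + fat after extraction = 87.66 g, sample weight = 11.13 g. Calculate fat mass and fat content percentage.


Fat mass = 0.84 g
Fat content = 7.5%

Fat mass = 87.66 - 86.82 = 0.84 g
Fat% = 0.84 / 11.13 x 100 = 7.5%


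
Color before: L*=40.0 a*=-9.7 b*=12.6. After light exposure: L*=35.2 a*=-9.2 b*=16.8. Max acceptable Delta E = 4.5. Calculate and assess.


dL = -4.8, da = 0.5, db = 4.2
dE = sqrt((-4.8)^2 + (0.5)^2 + (4.2)^2) = 6.40
Max = 4.5
Passes: No


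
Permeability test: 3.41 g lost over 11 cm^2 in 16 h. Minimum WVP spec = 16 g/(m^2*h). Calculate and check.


WVP = 193.75 g/(m^2*h)
Meets specification: Yes


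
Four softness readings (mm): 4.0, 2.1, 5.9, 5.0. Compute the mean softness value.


4.25 mm


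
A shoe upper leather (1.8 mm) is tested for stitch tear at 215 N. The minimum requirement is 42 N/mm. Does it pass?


STS = 215 / 1.8 = 119.4 N/mm
Minimum required: 42 N/mm
Passes: Yes


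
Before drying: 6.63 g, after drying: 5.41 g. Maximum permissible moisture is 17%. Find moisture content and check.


MC = (6.63 - 5.41) / 6.63 x 100 = 18.4%
Maximum: 17%
Acceptable: No


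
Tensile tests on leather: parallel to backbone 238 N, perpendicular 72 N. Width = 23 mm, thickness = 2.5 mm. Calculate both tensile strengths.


Parallel = 4.14 N/mm^2
Perpendicular = 1.25 N/mm^2

Area = 23 x 2.5 = 57.5 mm^2
TS (parallel) = 238 / 57.5 = 4.14 N/mm^2
TS (perpendicular) = 72 / 57.5 = 1.25 N/mm^2


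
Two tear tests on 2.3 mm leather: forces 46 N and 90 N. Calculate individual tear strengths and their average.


Tear 1 = 20.0 N/mm
Tear 2 = 39.1 N/mm
Average = 29.6 N/mm

Tear 1 = 46 / 2.3 = 20.0 N/mm
Tear 2 = 90 / 2.3 = 39.1 N/mm
Average = (20.0 + 39.1) / 2 = 29.6 N/mm


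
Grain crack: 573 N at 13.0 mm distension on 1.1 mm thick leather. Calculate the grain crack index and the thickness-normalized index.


Crack index = 573 / 13.0 = 44.1 N/mm
Normalized = 44.1 / 1.1 = 40.1 N/mm per mm


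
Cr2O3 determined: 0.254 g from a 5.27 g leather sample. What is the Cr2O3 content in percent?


Cr2O3% = 0.254 / 5.27 x 100
Cr2O3% = 4.82%


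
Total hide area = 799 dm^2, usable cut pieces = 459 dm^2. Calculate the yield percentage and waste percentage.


Yield = 459 / 799 x 100 = 57.4%
Waste = 799 - 459 = 340 dm^2
Waste% = 100 - 57.4 = 42.6%


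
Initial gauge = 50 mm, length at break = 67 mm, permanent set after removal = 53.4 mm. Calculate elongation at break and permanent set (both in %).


Elongation at break = (67 - 50) / 50 x 100 = 34.0%
Permanent set = (53.4 - 50) / 50 x 100 = 6.8%


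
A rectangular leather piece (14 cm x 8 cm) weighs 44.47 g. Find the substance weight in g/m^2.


Area = 14 x 8 = 112 cm^2
SW = 44.47 / 112 x 10000 = 3970.5 g/m^2


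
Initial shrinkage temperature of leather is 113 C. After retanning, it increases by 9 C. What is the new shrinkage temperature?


122 C

New Ts = 113 + 9 = 122 C


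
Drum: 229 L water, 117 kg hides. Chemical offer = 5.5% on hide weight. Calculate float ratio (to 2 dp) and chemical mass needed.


Float ratio = 1.96
Chemical needed = 6.435 kg


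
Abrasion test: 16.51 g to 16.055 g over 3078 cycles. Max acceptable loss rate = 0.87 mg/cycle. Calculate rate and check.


Loss = 16.51 - 16.055 = 0.455 g
Rate = 0.455 g / 3078 cycles x 1000 = 0.148 mg/cycle
Max = 0.87 mg/cycle
Passes: Yes


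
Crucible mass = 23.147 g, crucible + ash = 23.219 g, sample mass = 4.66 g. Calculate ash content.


Ash mass = 23.219 - 23.147 = 0.072 g
Ash% = 0.072 / 4.66 x 100 = 1.55%


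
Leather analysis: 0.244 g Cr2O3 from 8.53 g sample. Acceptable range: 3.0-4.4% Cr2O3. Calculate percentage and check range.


Cr2O3% = 0.244 / 8.53 x 100 = 2.86%
Acceptable range: 3.0 to 4.4%
Within range: No


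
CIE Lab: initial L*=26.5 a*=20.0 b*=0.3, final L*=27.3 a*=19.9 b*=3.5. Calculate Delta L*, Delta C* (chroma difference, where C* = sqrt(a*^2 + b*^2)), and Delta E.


Delta L* = 27.3 - 26.5 = 0.8
C1* = sqrt((20.0)^2 + (0.3)^2) = 20.002
C2* = sqrt((19.9)^2 + (3.5)^2) = 20.205
Delta C* = 20.205 - 20.002 = 0.20
Delta E = sqrt((0.8)^2 + (-0.1)^2 + (3.2)^2) = 3.30
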